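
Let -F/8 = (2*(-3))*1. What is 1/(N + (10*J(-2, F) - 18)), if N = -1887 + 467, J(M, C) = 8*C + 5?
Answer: 1/2452 ≈ 0.00040783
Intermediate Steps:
F = 48 (F = -8*2*(-3) = -(-48) = -8*(-6) = 48)
J(M, C) = 5 + 8*C
N = -1420
1/(N + (10*J(-2, F) - 18)) = 1/(-1420 + (10*(5 + 8*48) - 18)) = 1/(-1420 + (10*(5 + 384) - 18)) = 1/(-1420 + (10*389 - 18)) = 1/(-1420 + (3890 - 18)) = 1/(-1420 + 3872) = 1/2452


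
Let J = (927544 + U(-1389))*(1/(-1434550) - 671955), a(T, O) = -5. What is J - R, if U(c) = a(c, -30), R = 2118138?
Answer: -894107082213935189/1434550 ≈ -6.2327e+11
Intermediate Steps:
U(c) = -5
J = -894104043639067289/1434550 (J = (927544 - 5)*(1/(-1434550) - 671955) = 927539*(-1/1434550 - 671955) = 927539*(-963953045251/1434550) = -894104043639067289/1434550 ≈ -6.2326e+11)
J - R = -894104043639067289/1434550 - 1*2118138 = -894104043639067289/1434550 - 2118138 = -894107082213935189/1434550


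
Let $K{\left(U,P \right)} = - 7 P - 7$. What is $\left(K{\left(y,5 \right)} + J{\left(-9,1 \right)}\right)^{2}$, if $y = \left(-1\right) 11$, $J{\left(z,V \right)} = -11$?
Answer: $2809$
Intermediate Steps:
$y = -11$
$K{\left(U,P \right)} = -7 - 7 P$
$\left(K{\left(y,5 \right)} + J{\left(-9,1 \right)}\right)^{2} = \left(\left(-7 - 35\right) - 11\right)^{2} = \left(-42 - 11\right)^{2} = \left(-53\right)^{2} = 2809$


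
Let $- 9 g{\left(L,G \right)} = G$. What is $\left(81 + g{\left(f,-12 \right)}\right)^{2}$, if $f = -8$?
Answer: $\frac{61009}{9} \approx 6778.8$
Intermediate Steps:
$g{\left(L,G \right)} = - \frac{G}{9}$
$\left(81 + g{\left(f,-12 \right)}\right)^{2} = \left(81 - - \frac{4}{3}\right)^{2} = \left(81 + \frac{4}{3}\right)^{2} = \left(\frac{247}{3}\right)^{2} = \frac{61009}{9}$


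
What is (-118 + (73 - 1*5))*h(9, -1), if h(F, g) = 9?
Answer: -450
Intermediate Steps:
(-118 + (73 - 1*5))*h(9, -1) = (-118 + (73 - 1*5))*9 = (-118 + (73 - 5))*9 = (-118 + 68)*9 = -50*9 = -450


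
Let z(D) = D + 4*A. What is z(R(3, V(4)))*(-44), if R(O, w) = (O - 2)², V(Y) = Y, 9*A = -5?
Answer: 484/9 ≈ 53.778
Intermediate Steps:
A = -5/9 (A = (⅑)*(-5) = -5/9 ≈ -0.55556)
R(O, w) = (-2 + O)²
z(D) = -20/9 + D (z(D) = D + 4*(-5/9) = D - 20/9 = -20/9 + D)
z(R(3, V(4)))*(-44) = (-20/9 + (-2 + 3)²)*(-44) = (-20/9 + 1²)*(-44) = (-20/9 + 1)*(-44) = -11/9*(-44) = 484/9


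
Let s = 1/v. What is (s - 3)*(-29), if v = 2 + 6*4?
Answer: 2233/26 ≈ 85.885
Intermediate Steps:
v = 26 (v = 2 + 24 = 26)
s = 1/26 ≈ 0.038462
(s - 3)*(-29) = (1/26 - 3)*(-29) = -77/26*(-29) = 2233/26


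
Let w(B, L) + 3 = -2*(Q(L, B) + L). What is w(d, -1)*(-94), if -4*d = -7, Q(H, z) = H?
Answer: -94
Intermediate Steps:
d = 7/4 (d = -¼*(-7) = 7/4 ≈ 1.7500)
w(B, L) = -3 - 4*L (w(B, L) = -3 - 2*(L + L) = -3 - 4*L)
w(d, -1)*(-94) = (-3 - 4*(-1))*(-94) = (-3 + 4)*(-94) = 1*(-94) = -94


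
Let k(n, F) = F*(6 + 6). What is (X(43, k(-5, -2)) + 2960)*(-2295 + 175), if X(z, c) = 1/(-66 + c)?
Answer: -56476588/9 ≈ -6.2752e+6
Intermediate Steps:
k(n, F) = 12*F (k(n, F) = F*12 = 12*F)
(X(43, k(-5, -2)) + 2960)*(-2295 + 175) = (1/(-66 + 12*(-2)) + 2960)*(-2295 + 175) = (1/(-66 - 24) + 2960)*(-2120) = (1/(-90) + 2960)*(-2120) = (-1/90 + 2960)*(-2120) = (266399/90)*(-2120) = -56476588/9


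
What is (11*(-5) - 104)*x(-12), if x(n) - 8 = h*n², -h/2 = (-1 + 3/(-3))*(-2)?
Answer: 181896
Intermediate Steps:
h = -8 (h = -2*(-1 + 3/(-3))*(-2) = -2*(-1 + 3*(-⅓))*(-2) = -2*(-1 - 1)*(-2) = -(-4)*(-2) = -2*4 = -8)
x(n) = 8 - 8*n²
(11*(-5) - 104)*x(-12) = (11*(-5) - 104)*(8 - 8*(-12)²) = (-55 - 104)*(8 - 8*144) = -159*(8 - 1152) = -159*(-1144) = 181896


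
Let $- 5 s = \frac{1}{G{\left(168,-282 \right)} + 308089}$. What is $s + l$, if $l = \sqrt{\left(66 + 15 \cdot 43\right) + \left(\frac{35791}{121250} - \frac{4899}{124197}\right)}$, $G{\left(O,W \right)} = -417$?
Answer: $- \frac{1}{1538360} + \frac{\sqrt{28674044962511032254}}{200785150} \approx 26.669$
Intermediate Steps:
$s = - \frac{1}{1538360}$ ($s = - \frac{1}{5 \left(-417 + 308089\right)} = - \frac{1}{5 \cdot 307672} = \left(- \frac{1}{5}\right) \frac{1}{307672} = - \frac{1}{1538360} \approx -6.5004 \cdot 10^{-7}$)
$l = \frac{\sqrt{28674044962511032254}}{200785150}$ ($l = \sqrt{\left(66 + 645\right) + \left(35791 \cdot \frac{1}{121250} - \frac{1633}{41399}\right)} = \sqrt{711 + \left(\frac{35791}{121250} - \frac{1633}{41399}\right)} = \sqrt{711 + \frac{1283710359}{5019628750}} = \sqrt{\frac{3570239751609}{5019628750}} = \frac{\sqrt{28674044962511032254}}{200785150} \approx 26.669$)
$s + l = - \frac{1}{1538360} + \frac{\sqrt{28674044962511032254}}{200785150}$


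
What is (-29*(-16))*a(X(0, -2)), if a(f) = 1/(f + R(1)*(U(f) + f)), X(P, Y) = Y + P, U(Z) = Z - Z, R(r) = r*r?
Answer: -116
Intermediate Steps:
R(r) = r²
U(Z) = 0
X(P, Y) = P + Y
a(f) = 1/(2*f) (a(f) = 1/(f + 1²*(0 + f)) = 1/(f + 1*f) = 1/(f + f) = 1/(2*f))
(-29*(-16))*a(X(0, -2)) = (-29*(-16))*(1/(2*(0 - 2))) = 464*((½)/(-2)) = 464*((½)*(-½)) = 464*(-¼) = -116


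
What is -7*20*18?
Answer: -2520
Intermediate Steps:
-7*20*18 = -140*18 = -2520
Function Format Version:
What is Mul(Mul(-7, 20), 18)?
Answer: -2520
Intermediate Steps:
Mul(Mul(-7, 20), 18) = Mul(-140, 18) = -2520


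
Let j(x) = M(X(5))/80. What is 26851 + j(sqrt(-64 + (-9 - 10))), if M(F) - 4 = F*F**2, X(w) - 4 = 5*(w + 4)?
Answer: 2265733/80 ≈ 28322.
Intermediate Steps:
X(w) = 24 + 5*w (X(w) = 4 + 5*(w + 4) = 4 + 5*(4 + w) = 4 + (20 + 5*w) = 24 + 5*w)
M(F) = 4 + F**3 (M(F) = 4 + F*F**2 = 4 + F**3)
j(x) = 117653/80 (j(x) = (4 + (24 + 5*5)**3)/80 = (4 + (24 + 25)**3)*(1/80) = (4 + 49**3)*(1/80) = (4 + 117649)*(1/80) = 117653*(1/80) = 117653/80)
26851 + j(sqrt(-64 + (-9 - 10))) = 26851 + 117653/80 = 2265733/80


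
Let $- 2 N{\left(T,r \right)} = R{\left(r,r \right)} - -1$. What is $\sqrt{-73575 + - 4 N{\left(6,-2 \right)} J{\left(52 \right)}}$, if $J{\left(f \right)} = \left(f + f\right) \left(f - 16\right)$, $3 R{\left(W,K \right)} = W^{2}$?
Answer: $i \sqrt{56103} \approx 236.86 i$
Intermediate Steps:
$R{\left(W,K \right)} = \frac{W^{2}}{3}$
$N{\left(T,r \right)} = - \frac{1}{2} - \frac{r^{2}}{6}$ ($N{\left(T,r \right)} = - \frac{\frac{r^{2}}{3} - -1}{2} = - \frac{\frac{r^{2}}{3} + 1}{2} = - \frac{1 + \frac{r^{2}}{3}}{2} = - \frac{1}{2} - \frac{r^{2}}{6}$)
$J{\left(f \right)} = 2 f \left(-16 + f\right)$
$\sqrt{-73575 + - 4 N{\left(6,-2 \right)} J{\left(52 \right)}} = \sqrt{-73575 + - 4 \left(- \frac{1}{2} - \frac{\left(-2\right)^{2}}{6}\right) 2 \cdot 52 \left(-16 + 52\right)} = \sqrt{-73575 + - 4 \left(- \frac{1}{2} - \frac{2}{3}\right) 2 \cdot 52 \cdot 36} = \sqrt{-73575 + - 4 \left(- \frac{1}{2} - \frac{2}{3}\right) 3744} = \sqrt{-73575 + \left(-4\right) \left(- \frac{7}{6}\right) 3744} = \sqrt{-73575 + \frac{14}{3} \cdot 3744} = \sqrt{-73575 + 17472} = \sqrt{-56103} = i \sqrt{56103}$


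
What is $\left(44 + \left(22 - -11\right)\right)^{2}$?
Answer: $5929$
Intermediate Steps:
$\left(44 + \left(22 - -11\right)\right)^{2} = \left(44 + \left(22 + 11\right)\right)^{2} = \left(44 + 33\right)^{2} = 77^{2} = 5929$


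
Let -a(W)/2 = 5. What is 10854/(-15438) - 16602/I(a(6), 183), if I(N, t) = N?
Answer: 21349428/12865 ≈ 1659.5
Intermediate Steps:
a(W) = -10 (a(W) = -2*5 = -10)
10854/(-15438) - 16602/I(a(6), 183) = 10854/(-15438) - 16602/(-10) = 10854*(-1/15438) - 16602*(-⅒) = -1809/2573 + 8301/5 = 21349428/12865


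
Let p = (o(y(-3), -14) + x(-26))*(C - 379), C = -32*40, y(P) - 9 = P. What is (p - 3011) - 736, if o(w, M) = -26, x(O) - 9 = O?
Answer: 67590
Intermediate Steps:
y(P) = 9 + P
x(O) = 9 + O
C = -1280
p = 71337 (p = (-26 + (9 - 26))*(-1280 - 379) = (-26 - 17)*(-1659) = -43*(-1659) = 71337)
(p - 3011) - 736 = (71337 - 3011) - 736 = 68326 - 736 = 67590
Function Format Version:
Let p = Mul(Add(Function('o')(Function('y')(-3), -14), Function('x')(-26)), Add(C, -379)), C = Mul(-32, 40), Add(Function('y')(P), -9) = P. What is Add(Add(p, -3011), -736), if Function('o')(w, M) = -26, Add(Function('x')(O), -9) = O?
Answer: 67590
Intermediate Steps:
Function('y')(P) = Add(9, P)
Function('x')(O) = Add(9, O)
C = -1280
p = 71337 (p = Mul(Add(-26, Add(9, -26)), Add(-1280, -379)) = Mul(Add(-26, -17), -1659) = Mul(-43, -1659) = 71337)
Add(Add(p, -3011), -736) = Add(Add(71337, -3011), -736) = Add(68326, -736) = 67590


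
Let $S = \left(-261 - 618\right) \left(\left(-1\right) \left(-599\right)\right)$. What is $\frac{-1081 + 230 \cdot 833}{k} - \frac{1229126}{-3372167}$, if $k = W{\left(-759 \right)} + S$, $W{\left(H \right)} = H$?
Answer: $\frac{1888464759}{592692071920} \approx 0.0031862$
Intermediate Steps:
$S = -526521$ ($S = \left(-879\right) 599 = -526521$)
$k = -527280$ ($k = -759 - 526521 = -527280$)
$\frac{-1081 + 230 \cdot 833}{k} - \frac{1229126}{-3372167} = \frac{-1081 + 230 \cdot 833}{-527280} - \frac{1229126}{-3372167} = \left(-1081 + 191590\right) \left(- \frac{1}{527280}\right) - - \frac{1229126}{3372167} = 190509 \left(- \frac{1}{527280}\right) + \frac{1229126}{3372167} = - \frac{63503}{175760} + \frac{1229126}{3372167} = \frac{1888464759}{592692071920}$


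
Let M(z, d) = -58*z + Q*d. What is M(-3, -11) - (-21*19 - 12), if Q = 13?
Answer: 442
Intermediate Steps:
M(z, d) = -58*z + 13*d
M(-3, -11) - (-21*19 - 12) = (-58*(-3) + 13*(-11)) - (-21*19 - 12) = (174 - 143) - (-399 - 12) = 31 - 1*(-411) = 31 + 411 = 442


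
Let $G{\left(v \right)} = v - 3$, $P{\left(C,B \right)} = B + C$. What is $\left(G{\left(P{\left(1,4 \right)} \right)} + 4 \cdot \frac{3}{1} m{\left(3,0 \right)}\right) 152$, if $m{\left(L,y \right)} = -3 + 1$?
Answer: $-3344$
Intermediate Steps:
$m{\left(L,y \right)} = -2$
$G{\left(v \right)} = -3 + v$
$\left(G{\left(P{\left(1,4 \right)} \right)} + 4 \cdot \frac{3}{1} m{\left(3,0 \right)}\right) 152 = \left(\left(-3 + \left(4 + 1\right)\right) + 4 \cdot \frac{3}{1} \left(-2\right)\right) 152 = \left(\left(-3 + 5\right) + 4 \cdot 3 \cdot 1 \left(-2\right)\right) 152 = \left(2 + 4 \cdot 3 \left(-2\right)\right) 152 = \left(2 + 12 \left(-2\right)\right) 152 = \left(2 - 24\right) 152 = \left(-22\right) 152 = -3344$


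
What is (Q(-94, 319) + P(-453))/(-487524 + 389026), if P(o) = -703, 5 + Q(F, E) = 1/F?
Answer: 66553/9258812 ≈ 0.0071881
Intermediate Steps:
Q(F, E) = -5 + 1/F
(Q(-94, 319) + P(-453))/(-487524 + 389026) = ((-5 + 1/(-94)) - 703)/(-487524 + 389026) = ((-5 - 1/94) - 703)/(-98498) = (-471/94 - 703)*(-1/98498) = -66553/94*(-1/98498) = 66553/9258812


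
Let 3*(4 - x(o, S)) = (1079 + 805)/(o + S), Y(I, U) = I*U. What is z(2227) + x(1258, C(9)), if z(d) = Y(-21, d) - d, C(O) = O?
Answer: -62070958/1267 ≈ -48991.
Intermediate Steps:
x(o, S) = 4 - 628/(S + o) (x(o, S) = 4 - (1079 + 805)/(3*(o + S)) = 4 - 628/(S + o))
z(d) = -22*d (z(d) = -21*d - d = -22*d)
z(2227) + x(1258, C(9)) = -22*2227 + 4*(-157 + 9 + 1258)/(9 + 1258) = -48994 + 4*1110/1267 = -48994 + 4*(1/1267)*1110 = -48994 + 4440/1267 = -62070958/1267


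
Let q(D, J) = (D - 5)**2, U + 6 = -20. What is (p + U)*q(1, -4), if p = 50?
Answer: 384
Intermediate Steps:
U = -26 (U = -6 - 20 = -26)
q(D, J) = (-5 + D)**2
(p + U)*q(1, -4) = (50 - 26)*(-5 + 1)**2 = 24*(-4)**2 = 24*16 = 384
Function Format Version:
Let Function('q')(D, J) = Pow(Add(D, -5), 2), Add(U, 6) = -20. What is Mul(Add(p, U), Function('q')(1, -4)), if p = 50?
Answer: 384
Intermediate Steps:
U = -26 (U = Add(-6, -20) = -26)
Function('q')(D, J) = Pow(Add(-5, D), 2)
Mul(Add(p, U), Function('q')(1, -4)) = Mul(Add(50, -26), Pow(Add(-5, 1), 2)) = Mul(24, Pow(-4, 2)) = Mul(24, 16) = 384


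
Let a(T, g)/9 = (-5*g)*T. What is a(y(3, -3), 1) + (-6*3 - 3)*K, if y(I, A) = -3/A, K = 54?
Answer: -1179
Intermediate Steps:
a(T, g) = -45*T*g (a(T, g) = 9*((-5*g)*T) = 9*(-5*T*g) = -45*T*g)
a(y(3, -3), 1) + (-6*3 - 3)*K = -45*(-3/(-3))*1 + (-6*3 - 3)*54 = -45*(-3*(-1/3))*1 + (-18 - 3)*54 = -45*1*1 - 21*54 = -45 - 1134 = -1179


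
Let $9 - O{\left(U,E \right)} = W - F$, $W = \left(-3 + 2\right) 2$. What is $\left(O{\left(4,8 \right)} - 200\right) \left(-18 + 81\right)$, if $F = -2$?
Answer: $-12033$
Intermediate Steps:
$W = -2$ ($W = \left(-1\right) 2 = -2$)
$O{\left(U,E \right)} = 9$ ($O{\left(U,E \right)} = 9 - \left(-2 - -2\right) = 9 - \left(-2 + 2\right) = 9 - 0 = 9 + 0 = 9$)
$\left(O{\left(4,8 \right)} - 200\right) \left(-18 + 81\right) = \left(9 - 200\right) \left(-18 + 81\right) = \left(-191\right) 63 = -12033$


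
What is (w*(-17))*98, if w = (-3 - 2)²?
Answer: -41650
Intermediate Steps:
w = 25 (w = (-5)² = 25)
(w*(-17))*98 = (25*(-17))*98 = -425*98 = -41650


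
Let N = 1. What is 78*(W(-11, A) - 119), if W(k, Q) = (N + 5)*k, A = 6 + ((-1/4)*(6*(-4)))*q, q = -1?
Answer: -14430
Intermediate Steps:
A = 0 (A = 6 + ((-1/4)*(6*(-4)))*(-1) = 6 + (-1*¼*(-24))*(-1) = 6 - ¼*(-24)*(-1) = 6 + 6*(-1) = 6 - 6 = 0)
W(k, Q) = 6*k (W(k, Q) = (1 + 5)*k = 6*k)
78*(W(-11, A) - 119) = 78*(6*(-11) - 119) = 78*(-66 - 119) = 78*(-185) = -14430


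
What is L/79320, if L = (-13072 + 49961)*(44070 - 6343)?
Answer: 1391711303/79320 ≈ 17546.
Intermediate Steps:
L = 1391711303 (L = 36889*37727 = 1391711303)
L/79320 = 1391711303/79320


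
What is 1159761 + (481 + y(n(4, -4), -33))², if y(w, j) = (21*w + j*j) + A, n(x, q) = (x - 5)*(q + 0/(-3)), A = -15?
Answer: 3846082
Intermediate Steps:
n(x, q) = q*(-5 + x) (n(x, q) = (-5 + x)*(q + 0*(-⅓)) = (-5 + x)*(q + 0) = (-5 + x)*q = q*(-5 + x))
y(w, j) = -15 + j² + 21*w (y(w, j) = (21*w + j*j) - 15 = (21*w + j²) - 15 = (j² + 21*w) - 15 = -15 + j² + 21*w)
1159761 + (481 + y(n(4, -4), -33))² = 1159761 + (481 + (-15 + (-33)² + 21*(-4*(-5 + 4))))² = 1159761 + (481 + (-15 + 1089 + 21*(-4*(-1))))² = 1159761 + (481 + (-15 + 1089 + 21*4))² = 1159761 + (481 + (-15 + 1089 + 84))² = 1159761 + (481 + 1158)² = 1159761 + 1639² = 1159761 + 2686321 = 3846082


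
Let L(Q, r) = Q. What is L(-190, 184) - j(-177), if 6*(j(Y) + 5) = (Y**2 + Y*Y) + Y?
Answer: -21197/2 ≈ -10599.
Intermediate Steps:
j(Y) = -5 + Y**2/3 + Y/6 (j(Y) = -5 + ((Y**2 + Y*Y) + Y)/6 = -5 + ((Y**2 + Y**2) + Y)/6 = -5 + (2*Y**2 + Y)/6 = -5 + (Y + 2*Y**2)/6 = -5 + (Y**2/3 + Y/6) = -5 + Y**2/3 + Y/6)
L(-190, 184) - j(-177) = -190 - (-5 + (1/3)*(-177)**2 + (1/6)*(-177)) = -190 - (-5 + (1/3)*31329 - 59/2) = -190 - (-5 + 10443 - 59/2) = -190 - 1*20817/2 = -190 - 20817/2 = -21197/2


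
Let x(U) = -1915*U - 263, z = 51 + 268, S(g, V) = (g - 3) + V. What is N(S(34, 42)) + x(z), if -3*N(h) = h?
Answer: -1833517/3 ≈ -6.1117e+5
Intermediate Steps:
S(g, V) = -3 + V + g (S(g, V) = (-3 + g) + V = -3 + V + g)
N(h) = -h/3
z = 319
x(U) = -263 - 1915*U
N(S(34, 42)) + x(z) = -(-3 + 42 + 34)/3 + (-263 - 1915*319) = -⅓*73 + (-263 - 610885) = -73/3 - 611148 = -1833517/3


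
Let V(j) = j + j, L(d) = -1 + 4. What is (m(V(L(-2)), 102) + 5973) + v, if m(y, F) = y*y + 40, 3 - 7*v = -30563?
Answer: 72909/7 ≈ 10416.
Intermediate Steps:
L(d) = 3
V(j) = 2*j
v = 30566/7 (v = 3/7 - 1/7*(-30563) = 3/7 + 30563/7 = 30566/7 ≈ 4366.6)
m(y, F) = 40 + y**2 (m(y, F) = y**2 + 40 = 40 + y**2)
(m(V(L(-2)), 102) + 5973) + v = ((40 + (2*3)**2) + 5973) + 30566/7 = ((40 + 6**2) + 5973) + 30566/7 = ((40 + 36) + 5973) + 30566/7 = (76 + 5973) + 30566/7 = 6049 + 30566/7 = 72909/7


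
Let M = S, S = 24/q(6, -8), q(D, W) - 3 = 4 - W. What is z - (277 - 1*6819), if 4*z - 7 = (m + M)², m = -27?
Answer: 167626/25 ≈ 6705.0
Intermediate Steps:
q(D, W) = 7 - W (q(D, W) = 3 + (4 - W) = 7 - W)
S = 8/5 (S = 24/(7 - 1*(-8)) = 24/(7 + 8) = 24/15 = 24*(1/15) = 8/5 ≈ 1.6000)
M = 8/5 ≈ 1.6000
z = 4076/25 (z = 7/4 + (-27 + 8/5)²/4 = 7/4 + (-127/5)²/4 = 7/4 + (¼)*(16129/25) = 7/4 + 16129/100 = 4076/25 ≈ 163.04)
z - (277 - 1*6819) = 4076/25 - (277 - 1*6819) = 4076/25 - (277 - 6819) = 4076/25 - 1*(-6542) = 4076/25 + 6542 = 167626/25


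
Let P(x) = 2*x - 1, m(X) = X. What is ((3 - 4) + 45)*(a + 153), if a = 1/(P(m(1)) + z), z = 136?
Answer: 922328/137 ≈ 6732.3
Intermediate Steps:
P(x) = -1 + 2*x
a = 1/137 (a = 1/((-1 + 2*1) + 136) = 1/((-1 + 2) + 136) = 1/(1 + 136) = 1/137 ≈ 0.0072993)
((3 - 4) + 45)*(a + 153) = ((3 - 4) + 45)*(1/137 + 153) = (-1 + 45)*(20962/137) = 44*(20962/137) = 922328/137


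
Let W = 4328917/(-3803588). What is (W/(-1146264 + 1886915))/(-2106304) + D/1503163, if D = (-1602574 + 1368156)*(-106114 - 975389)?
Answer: 1504342826446030743322365942679/8919370652162417570526976 ≈ 1.6866e+5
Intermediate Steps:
W = -4328917/3803588 (W = 4328917*(-1/3803588) = -4328917/3803588 ≈ -1.1381)
D = 253523770254 (D = -234418*(-1081503) = 253523770254)
(W/(-1146264 + 1886915))/(-2106304) + D/1503163 = -4328917/(3803588*(-1146264 + 1886915))/(-2106304) + 253523770254/1503163 = -4328917/3803588/740651*(-1/2106304) + 253523770254*(1/1503163) = -4328917/3803588*1/740651*(-1/2106304) + 253523770254/1503163 = -4328917/2817131255788*(-1/2106304) + 253523770254/1503163 = 4328917/5933734832591287552 + 253523770254/1503163 = 1504342826446030743322365942679/8919370652162417570526976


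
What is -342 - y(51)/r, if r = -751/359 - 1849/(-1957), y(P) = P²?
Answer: 1551743091/805916 ≈ 1925.4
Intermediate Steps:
r = -805916/702563 (r = -751*1/359 - 1849*(-1/1957) = -751/359 + 1849/1957 = -805916/702563 ≈ -1.1471)
-342 - y(51)/r = -342 - 51²/(-805916/702563) = -342 - 2601*(-702563)/805916 = -342 - 1*(-1827366363/805916) = -342 + 1827366363/805916 = 1551743091/805916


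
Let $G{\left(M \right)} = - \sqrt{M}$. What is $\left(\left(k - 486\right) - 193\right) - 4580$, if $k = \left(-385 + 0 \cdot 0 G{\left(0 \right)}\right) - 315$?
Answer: $-5959$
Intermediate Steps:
$k = -700$ ($k = \left(-385 + 0 \cdot 0 \left(- \sqrt{0}\right)\right) - 315 = \left(-385 + 0 \left(\left(-1\right) 0\right)\right) - 315 = \left(-385 + 0 \cdot 0\right) - 315 = \left(-385 + 0\right) - 315 = -385 - 315 = -700$)
$\left(\left(k - 486\right) - 193\right) - 4580 = \left(\left(-700 - 486\right) - 193\right) - 4580 = \left(-1186 - 193\right) - 4580 = -1379 - 4580 = -5959$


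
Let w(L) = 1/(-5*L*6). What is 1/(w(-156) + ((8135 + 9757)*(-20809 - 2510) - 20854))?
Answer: -4680/1952703801359 ≈ -2.3967e-9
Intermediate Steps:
w(L) = -1/(30*L) (w(L) = 1/(-30*L) = -1/(30*L))
1/(w(-156) + ((8135 + 9757)*(-20809 - 2510) - 20854)) = 1/(-1/30/(-156) + ((8135 + 9757)*(-20809 - 2510) - 20854)) = 1/(-1/30*(-1/156) + (17892*(-23319) - 20854)) = 1/(1/4680 + (-417223548 - 20854)) = 1/(1/4680 - 417244402) = 1/(-1952703801359/4680) = -4680/1952703801359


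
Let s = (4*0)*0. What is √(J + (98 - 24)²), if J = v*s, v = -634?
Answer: 74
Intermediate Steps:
s = 0 (s = 0*0 = 0)
J = 0 (J = -634*0 = 0)
√(J + (98 - 24)²) = √(0 + (98 - 24)²) = √(0 + 74²) = √(0 + 5476) = √5476 = 74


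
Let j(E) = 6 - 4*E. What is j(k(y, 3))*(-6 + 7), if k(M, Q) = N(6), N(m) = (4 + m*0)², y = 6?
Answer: -58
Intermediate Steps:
N(m) = 16 (N(m) = (4 + 0)² = 4² = 16)
k(M, Q) = 16
j(k(y, 3))*(-6 + 7) = (6 - 4*16)*(-6 + 7) = (6 - 64)*1 = -58*1 = -58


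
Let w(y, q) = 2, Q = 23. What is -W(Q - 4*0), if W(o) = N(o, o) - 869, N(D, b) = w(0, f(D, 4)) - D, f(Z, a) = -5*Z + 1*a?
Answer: 890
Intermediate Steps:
f(Z, a) = a - 5*Z (f(Z, a) = -5*Z + a = a - 5*Z)
N(D, b) = 2 - D
W(o) = -867 - o (W(o) = (2 - o) - 869 = -867 - o)
-W(Q - 4*0) = -(-867 - (23 - 4*0)) = -(-867 - (23 + 0)) = -(-867 - 1*23) = -(-867 - 23) = -1*(-890) = 890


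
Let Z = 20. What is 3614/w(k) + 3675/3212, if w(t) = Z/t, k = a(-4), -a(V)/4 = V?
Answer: 46451047/16060 ≈ 2892.3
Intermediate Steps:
a(V) = -4*V
k = 16 (k = -4*(-4) = 16)
w(t) = 20/t
3614/w(k) + 3675/3212 = 3614/((20/16)) + 3675/3212 = 3614/((20*(1/16))) + 3675*(1/3212) = 3614/(5/4) + 3675/3212 = 3614*(⅘) + 3675/3212 = 14456/5 + 3675/3212 = 46451047/16060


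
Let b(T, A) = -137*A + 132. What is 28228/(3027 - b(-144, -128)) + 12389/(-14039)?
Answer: -577680241/205544999 ≈ -2.8105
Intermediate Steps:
b(T, A) = 132 - 137*A
28228/(3027 - b(-144, -128)) + 12389/(-14039) = 28228/(3027 - (132 - 137*(-128))) + 12389/(-14039) = 28228/(3027 - (132 + 17536)) + 12389*(-1/14039) = 28228/(3027 - 1*17668) - 12389/14039 = 28228/(3027 - 17668) - 12389/14039 = 28228/(-14641) - 12389/14039 = 28228*(-1/14641) - 12389/14039 = -28228/14641 - 12389/14039 = -577680241/205544999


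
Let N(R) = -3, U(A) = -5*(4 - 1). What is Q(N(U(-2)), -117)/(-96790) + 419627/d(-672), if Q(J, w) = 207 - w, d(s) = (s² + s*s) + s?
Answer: 20161644313/43676293920 ≈ 0.46162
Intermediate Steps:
U(A) = -15 (U(A) = -5*3 = -15)
d(s) = s + 2*s² (d(s) = (s² + s²) + s = 2*s² + s = s + 2*s²)
Q(N(U(-2)), -117)/(-96790) + 419627/d(-672) = (207 - 1*(-117))/(-96790) + 419627/((-672*(1 + 2*(-672)))) = (207 + 117)*(-1/96790) + 419627/((-672*(1 - 1344))) = 324*(-1/96790) + 419627/((-672*(-1343))) = -162/48395 + 419627/902496 = 20161644313/43676293920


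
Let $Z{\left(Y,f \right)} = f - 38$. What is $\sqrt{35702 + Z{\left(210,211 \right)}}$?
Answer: $5 \sqrt{1435} \approx 189.41$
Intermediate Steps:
$Z{\left(Y,f \right)} = -38 + f$ ($Z{\left(Y,f \right)} = f - 38 = -38 + f$)
$\sqrt{35702 + Z{\left(210,211 \right)}} = \sqrt{35702 + \left(-38 + 211\right)} = \sqrt{35702 + 173} = \sqrt{35875} = 5 \sqrt{1435}$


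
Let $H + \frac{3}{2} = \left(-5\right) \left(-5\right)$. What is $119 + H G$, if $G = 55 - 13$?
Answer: $1106$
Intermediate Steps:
$H = \frac{47}{2}$ ($H = - \frac{3}{2} - -25 = - \frac{3}{2} + 25 = \frac{47}{2} \approx 23.5$)
$G = 42$
$119 + H G = 119 + \frac{47}{2} \cdot 42 = 119 + 987 = 1106$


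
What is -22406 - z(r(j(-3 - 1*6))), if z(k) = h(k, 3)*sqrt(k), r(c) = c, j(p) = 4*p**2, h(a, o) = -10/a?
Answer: -201649/9 ≈ -22405.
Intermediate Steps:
z(k) = -10/sqrt(k) (z(k) = (-10/k)*sqrt(k) = -10/sqrt(k))
-22406 - z(r(j(-3 - 1*6))) = -22406 - (-10)/sqrt(4*(-3 - 1*6)**2) = -22406 - (-10)/sqrt(4*(-3 - 6)**2) = -22406 - (-10)/sqrt(4*(-9)**2) = -22406 - (-10)/sqrt(4*81) = -22406 - (-10)/sqrt(324) = -22406 - (-10)/18 = -22406 - 1*(-5/9) = -22406 + 5/9 = -201649/9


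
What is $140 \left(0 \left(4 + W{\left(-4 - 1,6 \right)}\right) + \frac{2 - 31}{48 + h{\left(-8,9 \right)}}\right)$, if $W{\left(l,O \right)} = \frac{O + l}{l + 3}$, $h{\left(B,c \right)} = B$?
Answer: $- \frac{203}{2} \approx -101.5$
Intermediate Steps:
$W{\left(l,O \right)} = \frac{O + l}{3 + l}$
$140 \left(0 \left(4 + W{\left(-4 - 1,6 \right)}\right) + \frac{2 - 31}{48 + h{\left(-8,9 \right)}}\right) = 140 \left(0 \left(4 + \frac{6 - 5}{3 - 5}\right) + \frac{2 - 31}{48 - 8}\right) = 140 \left(0 \left(4 + \frac{6 - 5}{3 - 5}\right) - \frac{29}{40}\right) = 140 \left(0 \left(4 + \frac{1}{-2} \cdot 1\right) - \frac{29}{40}\right) = 140 \left(0 \left(4 - \frac{1}{2}\right) - \frac{29}{40}\right) = 140 \left(0 \cdot \frac{7}{2} - \frac{29}{40}\right) = 140 \left(0 - \frac{29}{40}\right) = 140 \left(- \frac{29}{40}\right) = - \frac{203}{2}$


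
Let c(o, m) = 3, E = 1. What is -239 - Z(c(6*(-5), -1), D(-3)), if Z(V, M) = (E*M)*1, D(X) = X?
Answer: -236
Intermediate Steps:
Z(V, M) = M (Z(V, M) = (1*M)*1 = M*1 = M)
-239 - Z(c(6*(-5), -1), D(-3)) = -239 - 1*(-3) = -239 + 3 = -236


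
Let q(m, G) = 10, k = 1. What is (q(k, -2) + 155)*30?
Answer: 4950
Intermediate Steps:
(q(k, -2) + 155)*30 = (10 + 155)*30 = 165*30 = 4950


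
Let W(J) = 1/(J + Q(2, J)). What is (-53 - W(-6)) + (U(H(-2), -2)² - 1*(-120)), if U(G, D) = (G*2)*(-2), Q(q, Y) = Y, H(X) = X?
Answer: 1573/12 ≈ 131.08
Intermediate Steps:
U(G, D) = -4*G (U(G, D) = (2*G)*(-2) = -4*G)
W(J) = 1/(2*J) (W(J) = 1/(J + J) = 1/(2*J))
(-53 - W(-6)) + (U(H(-2), -2)² - 1*(-120)) = (-53 - 1/(2*(-6))) + ((-4*(-2))² - 1*(-120)) = (-53 - (-1)/(2*6)) + (8² + 120) = (-53 - 1*(-1/12)) + (64 + 120) = (-53 + 1/12) + 184 = -635/12 + 184 = 1573/12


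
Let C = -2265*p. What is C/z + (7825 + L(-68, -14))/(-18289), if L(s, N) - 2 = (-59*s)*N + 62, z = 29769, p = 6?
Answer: 396223347/181481747 ≈ 2.1833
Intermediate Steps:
L(s, N) = 64 - 59*N*s (L(s, N) = 2 + ((-59*s)*N + 62) = 2 + (-59*N*s + 62) = 2 + (62 - 59*N*s) = 64 - 59*N*s)
C = -13590 (C = -2265*6 = -13590)
C/z + (7825 + L(-68, -14))/(-18289) = -13590/29769 + (7825 + (64 - 59*(-14)*(-68)))/(-18289) = -13590*1/29769 + (7825 + (64 - 56168))*(-1/18289) = -4530/9923 + (7825 - 56104)*(-1/18289) = -4530/9923 - 48279*(-1/18289) = -4530/9923 + 48279/18289 = 396223347/181481747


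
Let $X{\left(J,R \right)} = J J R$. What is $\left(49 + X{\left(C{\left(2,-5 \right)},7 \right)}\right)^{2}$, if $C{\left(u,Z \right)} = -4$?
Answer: $25921$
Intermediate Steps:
$X{\left(J,R \right)} = R J^{2}$ ($X{\left(J,R \right)} = J^{2} R = R J^{2}$)
$\left(49 + X{\left(C{\left(2,-5 \right)},7 \right)}\right)^{2} = \left(49 + 7 \left(-4\right)^{2}\right)^{2} = \left(49 + 7 \cdot 16\right)^{2} = \left(49 + 112\right)^{2} = 161^{2} = 25921$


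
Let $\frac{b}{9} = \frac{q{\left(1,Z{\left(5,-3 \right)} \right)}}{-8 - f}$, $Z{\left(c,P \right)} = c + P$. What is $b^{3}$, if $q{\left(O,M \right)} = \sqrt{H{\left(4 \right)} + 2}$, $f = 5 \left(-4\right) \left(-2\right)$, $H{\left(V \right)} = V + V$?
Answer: $- \frac{135 \sqrt{10}}{2048} \approx -0.20845$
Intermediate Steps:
$H{\left(V \right)} = 2 V$
$f = 40$ ($f = \left(-20\right) \left(-2\right) = 40$)
$Z{\left(c,P \right)} = P + c$
$q{\left(O,M \right)} = \sqrt{10}$ ($q{\left(O,M \right)} = \sqrt{2 \cdot 4 + 2} = \sqrt{8 + 2} = \sqrt{10}$)
$b = - \frac{3 \sqrt{10}}{16}$ ($b = 9 \frac{\sqrt{10}}{-8 - 40} = 9 \frac{\sqrt{10}}{-48} = 9 \sqrt{10} \left(- \frac{1}{48}\right) = 9 \left(- \frac{\sqrt{10}}{48}\right) = - \frac{3 \sqrt{10}}{16} \approx -0.59293$)
$b^{3} = \left(- \frac{3 \sqrt{10}}{16}\right)^{3} = - \frac{135 \sqrt{10}}{2048}$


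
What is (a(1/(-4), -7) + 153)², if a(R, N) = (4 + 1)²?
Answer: 31684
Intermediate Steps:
a(R, N) = 25 (a(R, N) = 5² = 25)
(a(1/(-4), -7) + 153)² = (25 + 153)² = 178² = 31684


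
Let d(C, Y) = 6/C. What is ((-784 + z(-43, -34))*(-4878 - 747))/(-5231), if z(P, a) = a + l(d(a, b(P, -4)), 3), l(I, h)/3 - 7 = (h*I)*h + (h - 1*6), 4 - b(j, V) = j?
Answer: -77529375/88927 ≈ -871.83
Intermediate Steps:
b(j, V) = 4 - j
l(I, h) = 3 + 3*h + 3*I*h² (l(I, h) = 21 + 3*((h*I)*h + (h - 1*6)) = 21 + 3*((I*h)*h + (h - 6)) = 21 + 3*(I*h² + (-6 + h)) = 21 + 3*(-6 + h + I*h²) = 21 + (-18 + 3*h + 3*I*h²) = 3 + 3*h + 3*I*h²)
z(P, a) = 12 + a + 162/a (z(P, a) = a + (3 + 3*3 + 3*(6/a)*3²) = a + (3 + 9 + 3*(6/a)*9) = a + (3 + 9 + 162/a) = a + (12 + 162/a) = 12 + a + 162/a)
((-784 + z(-43, -34))*(-4878 - 747))/(-5231) = ((-784 + (12 - 34 + 162/(-34)))*(-4878 - 747))/(-5231) = ((-784 + (12 - 34 + 162*(-1/34)))*(-5625))*(-1/5231) = ((-784 + (12 - 34 - 81/17))*(-5625))*(-1/5231) = ((-784 - 455/17)*(-5625))*(-1/5231) = -13783/17*(-5625)*(-1/5231) = (77529375/17)*(-1/5231) = -77529375/88927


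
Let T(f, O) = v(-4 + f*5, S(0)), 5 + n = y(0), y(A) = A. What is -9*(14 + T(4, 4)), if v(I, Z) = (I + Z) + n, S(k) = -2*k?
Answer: -225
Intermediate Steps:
n = -5 (n = -5 + 0 = -5)
v(I, Z) = -5 + I + Z (v(I, Z) = (I + Z) - 5 = -5 + I + Z)
T(f, O) = -9 + 5*f (T(f, O) = -5 + (-4 + f*5) - 2*0 = -5 + (-4 + 5*f) + 0 = -9 + 5*f)
-9*(14 + T(4, 4)) = -9*(14 + (-9 + 5*4)) = -9*(14 + (-9 + 20)) = -9*(14 + 11) = -9*25 = -225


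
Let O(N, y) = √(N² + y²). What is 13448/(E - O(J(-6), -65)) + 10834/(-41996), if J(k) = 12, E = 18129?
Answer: 104342375281/215660137483 + 1681*√4369/41082034 ≈ 0.48653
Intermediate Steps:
13448/(E - O(J(-6), -65)) + 10834/(-41996) = 13448/(18129 - √(12² + (-65)²)) + 10834/(-41996) = 13448/(18129 - √(144 + 4225)) + 10834*(-1/41996) = 13448/(18129 - √4369) - 5417/20998 = -5417/20998 + 13448/(18129 - √4369)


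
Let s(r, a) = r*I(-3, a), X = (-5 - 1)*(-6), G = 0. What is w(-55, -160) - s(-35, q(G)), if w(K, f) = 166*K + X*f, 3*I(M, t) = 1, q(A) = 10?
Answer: -44635/3 ≈ -14878.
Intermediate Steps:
X = 36 (X = -6*(-6) = 36)
I(M, t) = 1/3 (I(M, t) = (1/3)*1 = 1/3)
w(K, f) = 36*f + 166*K (w(K, f) = 166*K + 36*f = 36*f + 166*K)
s(r, a) = r/3 (s(r, a) = r*(1/3) = r/3)
w(-55, -160) - s(-35, q(G)) = (36*(-160) + 166*(-55)) - (-35)/3 = (-5760 - 9130) - 1*(-35/3) = -14890 + 35/3 = -44635/3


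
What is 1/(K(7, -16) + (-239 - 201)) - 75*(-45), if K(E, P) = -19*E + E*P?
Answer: 2311874/685 ≈ 3375.0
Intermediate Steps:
1/(K(7, -16) + (-239 - 201)) - 75*(-45) = 1/(7*(-19 - 16) + (-239 - 201)) - 75*(-45) = 1/(7*(-35) - 440) + 3375 = 1/(-245 - 440) + 3375 = 1/(-685) + 3375 = -1/685 + 3375 = 2311874/685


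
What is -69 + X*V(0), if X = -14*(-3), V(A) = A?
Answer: -69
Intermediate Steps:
X = 42
-69 + X*V(0) = -69 + 42*0 = -69 + 0 = -69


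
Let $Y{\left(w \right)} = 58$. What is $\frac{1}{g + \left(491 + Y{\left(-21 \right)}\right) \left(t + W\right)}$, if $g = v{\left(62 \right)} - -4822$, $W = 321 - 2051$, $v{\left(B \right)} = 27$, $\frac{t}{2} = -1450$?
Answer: $- \frac{1}{2537021} \approx -3.9416 \cdot 10^{-7}$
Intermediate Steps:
$t = -2900$ ($t = 2 \left(-1450\right) = -2900$)
$W = -1730$ ($W = 321 - 2051 = -1730$)
$g = 4849$ ($g = 27 - -4822 = 27 + 4822 = 4849$)
$\frac{1}{g + \left(491 + Y{\left(-21 \right)}\right) \left(t + W\right)} = \frac{1}{4849 + \left(491 + 58\right) \left(-2900 - 1730\right)} = \frac{1}{4849 + 549 \left(-4630\right)} = \frac{1}{4849 - 2541870} = \frac{1}{-2537021} = - \frac{1}{2537021}$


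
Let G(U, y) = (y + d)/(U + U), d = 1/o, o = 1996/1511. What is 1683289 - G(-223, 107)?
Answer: 1498491015507/890216 ≈ 1.6833e+6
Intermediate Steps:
o = 1996/1511 (o = 1996*(1/1511) = 1996/1511 ≈ 1.3210)
d = 1511/1996 (d = 1/(1996/1511) = 1511/1996 ≈ 0.75701)
G(U, y) = (1511/1996 + y)/(2*U) (G(U, y) = (y + 1511/1996)/(U + U) = (1511/1996 + y)/((2*U)) = (1511/1996 + y)*(1/(2*U)) = (1511/1996 + y)/(2*U))
1683289 - G(-223, 107) = 1683289 - (1511 + 1996*107)/(3992*(-223)) = 1683289 - (-1)*(1511 + 213572)/(3992*223) = 1683289 - (-1)*215083/(3992*223) = 1683289 - 1*(-215083/890216) = 1683289 + 215083/890216 = 1498491015507/890216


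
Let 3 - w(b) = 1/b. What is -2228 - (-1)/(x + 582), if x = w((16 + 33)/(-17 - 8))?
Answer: -63921271/28690 ≈ -2228.0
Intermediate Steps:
w(b) = 3 - 1/b
x = 172/49 (x = 3 - 1/((16 + 33)/(-17 - 8)) = 3 - 1/(49/(-25)) = 3 - 1/(49*(-1/25)) = 3 - 1/(-49/25) = 3 - 1*(-25/49) = 3 + 25/49 = 172/49 ≈ 3.5102)
-2228 - (-1)/(x + 582) = -2228 - (-1)/(172/49 + 582) = -2228 - (-1)/28690/49 = -2228 - (-1)*49/28690 = -2228 - 1*(-49/28690) = -2228 + 49/28690 = -63921271/28690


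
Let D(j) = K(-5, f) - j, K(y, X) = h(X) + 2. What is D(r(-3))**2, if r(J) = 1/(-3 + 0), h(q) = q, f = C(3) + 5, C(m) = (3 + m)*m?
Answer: 5776/9 ≈ 641.78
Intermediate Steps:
C(m) = m*(3 + m)
f = 23 (f = 3*(3 + 3) + 5 = 3*6 + 5 = 18 + 5 = 23)
K(y, X) = 2 + X (K(y, X) = X + 2 = 2 + X)
r(J) = -1/3 (r(J) = 1/(-3) = -1/3)
D(j) = 25 - j (D(j) = (2 + 23) - j = 25 - j)
D(r(-3))**2 = (25 - 1*(-1/3))**2 = (25 + 1/3)**2 = (76/3)**2 = 5776/9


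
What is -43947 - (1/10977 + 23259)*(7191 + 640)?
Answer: -1999846684783/10977 ≈ -1.8219e+8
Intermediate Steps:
-43947 - (1/10977 + 23259)*(7191 + 640) = -43947 - (1/10977 + 23259)*7831 = -43947 - 255314044*7831/10977 = -43947 - 1*1999364278564/10977 = -43947 - 1999364278564/10977 = -1999846684783/10977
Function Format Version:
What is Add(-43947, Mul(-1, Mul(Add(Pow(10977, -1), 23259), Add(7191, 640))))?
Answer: Rational(-1999846684783, 10977) ≈ -1.8219e+8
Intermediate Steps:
Add(-43947, Mul(-1, Mul(Add(Pow(10977, -1), 23259), Add(7191, 640)))) = Add(-43947, Mul(-1, Mul(Add(Rational(1, 10977), 23259), 7831))) = Add(-43947, Mul(-1, Mul(Rational(255314044, 10977), 7831))) = Add(-43947, Mul(-1, Rational(1999364278564, 10977))) = Add(-43947, Rational(-1999364278564, 10977)) = Rational(-1999846684783, 10977)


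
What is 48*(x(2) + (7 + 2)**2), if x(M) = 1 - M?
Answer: 3840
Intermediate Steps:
48*(x(2) + (7 + 2)**2) = 48*((1 - 1*2) + (7 + 2)**2) = 48*((1 - 2) + 9**2) = 48*(-1 + 81) = 48*80 = 3840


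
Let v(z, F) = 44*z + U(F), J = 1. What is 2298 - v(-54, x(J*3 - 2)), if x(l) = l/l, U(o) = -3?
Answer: 4677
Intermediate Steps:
x(l) = 1
v(z, F) = -3 + 44*z (v(z, F) = 44*z - 3 = -3 + 44*z)
2298 - v(-54, x(J*3 - 2)) = 2298 - (-3 + 44*(-54)) = 2298 - (-3 - 2376) = 2298 - 1*(-2379) = 2298 + 2379 = 4677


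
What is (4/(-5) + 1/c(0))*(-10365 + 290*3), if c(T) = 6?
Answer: 12027/2 ≈ 6013.5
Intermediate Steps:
(4/(-5) + 1/c(0))*(-10365 + 290*3) = (4/(-5) + 1/6)*(-10365 + 290*3) = (4*(-1/5) + 1*(1/6))*(-10365 + 870) = (-4/5 + 1/6)*(-9495) = -19/30*(-9495) = 12027/2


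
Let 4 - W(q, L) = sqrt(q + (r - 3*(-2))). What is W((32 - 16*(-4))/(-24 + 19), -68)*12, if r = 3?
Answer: 48 - 12*I*sqrt(255)/5 ≈ 48.0 - 38.325*I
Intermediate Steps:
W(q, L) = 4 - sqrt(9 + q) (W(q, L) = 4 - sqrt(q + (3 - 3*(-2))) = 4 - sqrt(q + (3 + 6)) = 4 - sqrt(q + 9) = 4 - sqrt(9 + q))
W((32 - 16*(-4))/(-24 + 19), -68)*12 = (4 - sqrt(9 + (32 - 16*(-4))/(-24 + 19)))*12 = (4 - sqrt(9 + (32 + 64)/(-5)))*12 = (4 - sqrt(9 + 96*(-1/5)))*12 = (4 - sqrt(9 - 96/5))*12 = (4 - sqrt(-51/5))*12 = (4 - I*sqrt(255)/5)*12 = 48 - 12*I*sqrt(255)/5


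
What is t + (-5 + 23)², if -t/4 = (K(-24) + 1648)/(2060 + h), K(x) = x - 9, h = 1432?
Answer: 281237/873 ≈ 322.15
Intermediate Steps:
K(x) = -9 + x
t = -1615/873 (t = -4*((-9 - 24) + 1648)/(2060 + 1432) = -4*(-33 + 1648)/3492 = -6460/3492 = -4*1615/3492 = -1615/873 ≈ -1.8499)
t + (-5 + 23)² = -1615/873 + (-5 + 23)² = -1615/873 + 18² = -1615/873 + 324 = 281237/873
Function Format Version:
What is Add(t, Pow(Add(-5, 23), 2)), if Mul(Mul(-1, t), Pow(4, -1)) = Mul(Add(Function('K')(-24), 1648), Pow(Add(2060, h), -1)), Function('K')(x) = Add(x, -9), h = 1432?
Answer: Rational(281237, 873) ≈ 322.15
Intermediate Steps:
Function('K')(x) = Add(-9, x)
t = Rational(-1615, 873) (t = Mul(-4, Mul(Add(Add(-9, -24), 1648), Pow(Add(2060, 1432), -1))) = Mul(-4, Mul(Add(-33, 1648), Pow(3492, -1))) = Mul(-4, Mul(1615, Rational(1, 3492))) = Mul(-4, Rational(1615, 3492)) = Rational(-1615, 873) ≈ -1.8499)
Add(t, Pow(Add(-5, 23), 2)) = Add(Rational(-1615, 873), Pow(Add(-5, 23), 2)) = Add(Rational(-1615, 873), Pow(18, 2)) = Add(Rational(-1615, 873), 324) = Rational(281237, 873)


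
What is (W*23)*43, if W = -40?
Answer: -39560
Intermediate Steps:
(W*23)*43 = -40*23*43 = -920*43 = -39560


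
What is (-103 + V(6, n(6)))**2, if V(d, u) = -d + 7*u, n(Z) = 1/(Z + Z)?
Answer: 1692601/144 ≈ 11754.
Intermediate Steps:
n(Z) = 1/(2*Z)
(-103 + V(6, n(6)))**2 = (-103 + (-1*6 + 7*((1/2)/6)))**2 = (-103 + (-6 + 7*((1/2)*(1/6))))**2 = (-103 + (-6 + 7*(1/12)))**2 = (-103 + (-6 + 7/12))**2 = (-103 - 65/12)**2 = (-1301/12)**2 = 1692601/144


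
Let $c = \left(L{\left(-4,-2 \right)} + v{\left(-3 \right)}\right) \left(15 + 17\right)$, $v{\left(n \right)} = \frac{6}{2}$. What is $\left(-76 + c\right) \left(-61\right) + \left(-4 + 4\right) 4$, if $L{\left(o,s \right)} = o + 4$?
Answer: $-1220$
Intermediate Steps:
$L{\left(o,s \right)} = 4 + o$
$v{\left(n \right)} = 3$ ($v{\left(n \right)} = 6 \cdot \frac{1}{2} = 3$)
$c = 96$ ($c = \left(\left(4 - 4\right) + 3\right) \left(15 + 17\right) = \left(0 + 3\right) 32 = 3 \cdot 32 = 96$)
$\left(-76 + c\right) \left(-61\right) + \left(-4 + 4\right) 4 = \left(-76 + 96\right) \left(-61\right) + \left(-4 + 4\right) 4 = 20 \left(-61\right) + 0 \cdot 4 = -1220 + 0 = -1220$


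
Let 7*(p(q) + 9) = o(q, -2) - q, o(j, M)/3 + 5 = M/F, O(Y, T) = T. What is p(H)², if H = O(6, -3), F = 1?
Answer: 6561/49 ≈ 133.90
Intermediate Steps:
H = -3
o(j, M) = -15 + 3*M (o(j, M) = -15 + 3*(M/1) = -15 + 3*(M*1) = -15 + 3*M)
p(q) = -12 - q/7 (p(q) = -9 + ((-15 + 3*(-2)) - q)/7 = -9 + ((-15 - 6) - q)/7 = -9 + (-21 - q)/7 = -9 + (-3 - q/7) = -12 - q/7)
p(H)² = (-12 - ⅐*(-3))² = (-12 + 3/7)² = (-81/7)² = 6561/49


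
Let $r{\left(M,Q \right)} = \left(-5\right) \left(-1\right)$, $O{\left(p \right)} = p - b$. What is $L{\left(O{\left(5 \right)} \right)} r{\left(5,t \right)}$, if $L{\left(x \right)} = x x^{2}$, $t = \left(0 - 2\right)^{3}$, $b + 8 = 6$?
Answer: $1715$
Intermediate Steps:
$b = -2$ ($b = -8 + 6 = -2$)
$O{\left(p \right)} = 2 + p$ ($O{\left(p \right)} = p - -2 = p + 2 = 2 + p$)
$t = -8$ ($t = \left(-2\right)^{3} = -8$)
$L{\left(x \right)} = x^{3}$
$r{\left(M,Q \right)} = 5$
$L{\left(O{\left(5 \right)} \right)} r{\left(5,t \right)} = \left(2 + 5\right)^{3} \cdot 5 = 7^{3} \cdot 5 = 343 \cdot 5 = 1715$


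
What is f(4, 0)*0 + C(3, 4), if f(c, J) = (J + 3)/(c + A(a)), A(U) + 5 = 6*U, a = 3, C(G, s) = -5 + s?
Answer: -1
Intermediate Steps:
A(U) = -5 + 6*U
f(c, J) = (3 + J)/(13 + c) (f(c, J) = (J + 3)/(c + (-5 + 6*3)) = (3 + J)/(c + (-5 + 18)) = (3 + J)/(c + 13) = (3 + J)/(13 + c))
f(4, 0)*0 + C(3, 4) = ((3 + 0)/(13 + 4))*0 + (-5 + 4) = (3/17)*0 - 1 = 0 - 1 = -1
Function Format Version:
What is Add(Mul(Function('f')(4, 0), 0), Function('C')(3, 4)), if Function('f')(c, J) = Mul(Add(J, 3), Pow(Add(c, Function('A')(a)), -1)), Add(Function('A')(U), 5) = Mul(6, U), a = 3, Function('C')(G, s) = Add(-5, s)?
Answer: -1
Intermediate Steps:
Function('A')(U) = Add(-5, Mul(6, U))
Function('f')(c, J) = Mul(Pow(Add(13, c), -1), Add(3, J)) (Function('f')(c, J) = Mul(Add(J, 3), Pow(Add(c, Add(-5, Mul(6, 3))), -1)) = Mul(Add(3, J), Pow(Add(c, Add(-5, 18)), -1)) = Mul(Add(3, J), Pow(Add(c, 13), -1)) = Mul(Add(3, J), Pow(Add(13, c), -1)) = Mul(Pow(Add(13, c), -1), Add(3, J)))
Add(Mul(Function('f')(4, 0), 0), Function('C')(3, 4)) = Add(Mul(Mul(Pow(Add(13, 4), -1), Add(3, 0)), 0), Add(-5, 4)) = Add(Mul(Mul(Pow(17, -1), 3), 0), -1) = Add(Mul(Mul(Rational(1, 17), 3), 0), -1) = Add(Mul(Rational(3, 17), 0), -1) = Add(0, -1) = -1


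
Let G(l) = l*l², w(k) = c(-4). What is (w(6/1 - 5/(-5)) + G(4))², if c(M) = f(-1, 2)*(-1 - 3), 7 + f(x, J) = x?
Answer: 9216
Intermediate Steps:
f(x, J) = -7 + x
c(M) = 32 (c(M) = (-7 - 1)*(-1 - 3) = -8*(-4) = 32)
w(k) = 32
G(l) = l³
(w(6/1 - 5/(-5)) + G(4))² = (32 + 4³)² = (32 + 64)² = 96² = 9216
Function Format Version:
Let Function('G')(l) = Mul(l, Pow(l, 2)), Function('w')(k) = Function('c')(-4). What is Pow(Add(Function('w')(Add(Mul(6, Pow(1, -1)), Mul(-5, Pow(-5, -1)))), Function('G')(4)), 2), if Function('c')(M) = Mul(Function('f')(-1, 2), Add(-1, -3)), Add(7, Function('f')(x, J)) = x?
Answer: 9216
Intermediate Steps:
Function('f')(x, J) = Add(-7, x)
Function('c')(M) = 32 (Function('c')(M) = Mul(Add(-7, -1), Add(-1, -3)) = Mul(-8, -4) = 32)
Function('w')(k) = 32
Function('G')(l) = Pow(l, 3)
Pow(Add(Function('w')(Add(Mul(6, Pow(1, -1)), Mul(-5, Pow(-5, -1)))), Function('G')(4)), 2) = Pow(Add(32, Pow(4, 3)), 2) = Pow(Add(32, 64), 2) = Pow(96, 2) = 9216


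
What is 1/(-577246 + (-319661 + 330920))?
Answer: -1/565987 ≈ -1.7668e-6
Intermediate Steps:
1/(-577246 + (-319661 + 330920)) = 1/(-577246 + 11259) = 1/(-565987) = -1/565987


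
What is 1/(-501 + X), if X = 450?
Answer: -1/51 ≈ -0.019608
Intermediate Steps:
1/(-501 + X) = 1/(-501 + 450) = 1/(-51) = -1/51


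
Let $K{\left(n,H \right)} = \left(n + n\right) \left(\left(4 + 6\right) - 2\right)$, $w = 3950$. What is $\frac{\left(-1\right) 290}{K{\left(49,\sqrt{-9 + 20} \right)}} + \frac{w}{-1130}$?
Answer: $- \frac{171225}{44296} \approx -3.8655$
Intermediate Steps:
$K{\left(n,H \right)} = 16 n$ ($K{\left(n,H \right)} = 2 n \left(10 - 2\right) = 2 n 8 = 16 n$)
$\frac{\left(-1\right) 290}{K{\left(49,\sqrt{-9 + 20} \right)}} + \frac{w}{-1130} = \frac{\left(-1\right) 290}{16 \cdot 49} + \frac{3950}{-1130} = - \frac{290}{784} + 3950 \left(- \frac{1}{1130}\right) = \left(-290\right) \frac{1}{784} - \frac{395}{113} = - \frac{145}{392} - \frac{395}{113} = - \frac{171225}{44296}$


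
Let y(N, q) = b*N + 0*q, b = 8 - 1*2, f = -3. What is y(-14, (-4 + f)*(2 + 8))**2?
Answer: 7056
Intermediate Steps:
b = 6 (b = 8 - 2 = 6)
y(N, q) = 6*N (y(N, q) = 6*N + 0*q = 6*N + 0 = 6*N)
y(-14, (-4 + f)*(2 + 8))**2 = (6*(-14))**2 = (-84)**2 = 7056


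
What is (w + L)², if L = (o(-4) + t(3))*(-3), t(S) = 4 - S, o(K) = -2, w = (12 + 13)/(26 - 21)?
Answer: 64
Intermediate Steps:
w = 5 (w = 25/5 = 25*(⅕) = 5)
L = 3 (L = (-2 + (4 - 1*3))*(-3) = (-2 + (4 - 3))*(-3) = (-2 + 1)*(-3) = -1*(-3) = 3)
(w + L)² = (5 + 3)² = 8² = 64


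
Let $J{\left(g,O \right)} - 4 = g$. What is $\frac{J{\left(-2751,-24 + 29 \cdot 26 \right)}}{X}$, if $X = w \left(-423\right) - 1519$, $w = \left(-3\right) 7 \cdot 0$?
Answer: $\frac{2747}{1519} \approx 1.8084$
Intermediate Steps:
$w = 0$ ($w = \left(-21\right) 0 = 0$)
$X = -1519$ ($X = 0 \left(-423\right) - 1519 = 0 - 1519 = -1519$)
$J{\left(g,O \right)} = 4 + g$
$\frac{J{\left(-2751,-24 + 29 \cdot 26 \right)}}{X} = \frac{4 - 2751}{-1519} = \left(-2747\right) \left(- \frac{1}{1519}\right) = \frac{2747}{1519}$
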